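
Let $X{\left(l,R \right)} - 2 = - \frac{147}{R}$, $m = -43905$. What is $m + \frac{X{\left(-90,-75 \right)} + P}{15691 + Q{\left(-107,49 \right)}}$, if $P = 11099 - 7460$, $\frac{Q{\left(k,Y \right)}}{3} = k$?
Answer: $- \frac{8435202588}{192125} \approx -43905.0$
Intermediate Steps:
$Q{\left(k,Y \right)} = 3 k$
$X{\left(l,R \right)} = 2 - \frac{147}{R}$
$P = 3639$
$m + \frac{X{\left(-90,-75 \right)} + P}{15691 + Q{\left(-107,49 \right)}} = -43905 + \frac{\left(2 - \frac{147}{-75}\right) + 3639}{15691 + 3 \left(-107\right)} = -43905 + \frac{\left(2 - - \frac{49}{25}\right) + 3639}{15691 - 321} = -43905 + \frac{\left(2 + \frac{49}{25}\right) + 3639}{15370} = -43905 + \left(\frac{99}{25} + 3639\right) \frac{1}{15370} = -43905 + \frac{91074}{25} \cdot \frac{1}{15370} = -43905 + \frac{45537}{192125} = - \frac{8435202588}{192125}$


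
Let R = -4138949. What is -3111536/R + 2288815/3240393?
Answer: 19555888029083/13411821366957 ≈ 1.4581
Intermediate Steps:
-3111536/R + 2288815/3240393 = -3111536/(-4138949) + 2288815/3240393 = -3111536*(-1/4138949) + 2288815*(1/3240393) = 3111536/4138949 + 2288815/3240393 = 19555888029083/13411821366957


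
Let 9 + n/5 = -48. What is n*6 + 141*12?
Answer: -18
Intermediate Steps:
n = -285 (n = -45 + 5*(-48) = -45 - 240 = -285)
n*6 + 141*12 = -285*6 + 141*12 = -1710 + 1692 = -18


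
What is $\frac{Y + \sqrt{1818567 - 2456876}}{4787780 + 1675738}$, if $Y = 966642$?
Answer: $\frac{161107}{1077253} + \frac{i \sqrt{638309}}{6463518} \approx 0.14955 + 0.00012361 i$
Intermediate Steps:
$\frac{Y + \sqrt{1818567 - 2456876}}{4787780 + 1675738} = \frac{966642 + \sqrt{1818567 - 2456876}}{4787780 + 1675738} = \frac{966642 + \sqrt{-638309}}{6463518} = \left(966642 + i \sqrt{638309}\right) \frac{1}{6463518} = \frac{161107}{1077253} + \frac{i \sqrt{638309}}{6463518}$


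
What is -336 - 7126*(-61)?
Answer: 434350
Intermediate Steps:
-336 - 7126*(-61) = -336 - 1018*(-427) = -336 + 434686 = 434350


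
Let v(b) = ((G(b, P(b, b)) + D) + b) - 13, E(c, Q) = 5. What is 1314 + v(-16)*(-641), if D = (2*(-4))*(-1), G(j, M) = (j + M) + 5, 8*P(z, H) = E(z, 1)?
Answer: 171403/8 ≈ 21425.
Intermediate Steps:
P(z, H) = 5/8 (P(z, H) = (⅛)*5 = 5/8)
G(j, M) = 5 + M + j (G(j, M) = (M + j) + 5 = 5 + M + j)
D = 8 (D = -8*(-1) = 8)
v(b) = 5/8 + 2*b (v(b) = (((5 + 5/8 + b) + 8) + b) - 13 = (((45/8 + b) + 8) + b) - 13 = ((109/8 + b) + b) - 13 = (109/8 + 2*b) - 13 = 5/8 + 2*b)
1314 + v(-16)*(-641) = 1314 + (5/8 + 2*(-16))*(-641) = 1314 + (5/8 - 32)*(-641) = 1314 - 251/8*(-641) = 1314 + 160891/8 = 171403/8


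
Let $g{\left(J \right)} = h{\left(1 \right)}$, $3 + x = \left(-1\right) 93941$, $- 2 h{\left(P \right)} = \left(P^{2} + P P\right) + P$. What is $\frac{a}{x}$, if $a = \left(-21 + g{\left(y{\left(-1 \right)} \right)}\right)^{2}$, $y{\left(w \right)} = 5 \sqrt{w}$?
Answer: $- \frac{2025}{375776} \approx -0.0053888$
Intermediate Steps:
$h{\left(P \right)} = - P^{2} - \frac{P}{2}$ ($h{\left(P \right)} = - \frac{\left(P^{2} + P P\right) + P}{2} = - \frac{\left(P^{2} + P^{2}\right) + P}{2} = - \frac{2 P^{2} + P}{2} = - \frac{P + 2 P^{2}}{2} = - P^{2} - \frac{P}{2}$)
$x = -93944$ ($x = -3 - 93941 = -93944$)
$g{\left(J \right)} = - \frac{3}{2}$ ($g{\left(J \right)} = \left(-1\right) 1 \left(\frac{1}{2} + 1\right) = \left(-1\right) 1 \cdot \frac{3}{2} = - \frac{3}{2}$)
$a = \frac{2025}{4}$ ($a = \left(-21 - \frac{3}{2}\right)^{2} = \left(- \frac{45}{2}\right)^{2} = \frac{2025}{4} \approx 506.25$)
$\frac{a}{x} = \frac{2025}{4 \left(-93944\right)} = \frac{2025}{4} \left(- \frac{1}{93944}\right) = - \frac{2025}{375776}$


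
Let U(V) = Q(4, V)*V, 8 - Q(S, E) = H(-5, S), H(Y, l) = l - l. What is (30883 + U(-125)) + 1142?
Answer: 31025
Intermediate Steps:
H(Y, l) = 0
Q(S, E) = 8 (Q(S, E) = 8 - 1*0 = 8 + 0 = 8)
U(V) = 8*V
(30883 + U(-125)) + 1142 = (30883 + 8*(-125)) + 1142 = (30883 - 1000) + 1142 = 29883 + 1142 = 31025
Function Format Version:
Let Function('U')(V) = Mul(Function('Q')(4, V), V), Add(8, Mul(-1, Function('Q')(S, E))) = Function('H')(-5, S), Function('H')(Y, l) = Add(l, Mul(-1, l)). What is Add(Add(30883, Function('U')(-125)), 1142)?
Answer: 31025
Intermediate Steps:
Function('H')(Y, l) = 0
Function('Q')(S, E) = 8 (Function('Q')(S, E) = Add(8, Mul(-1, 0)) = Add(8, 0) = 8)
Function('U')(V) = Mul(8, V)
Add(Add(30883, Function('U')(-125)), 1142) = Add(Add(30883, Mul(8, -125)), 1142) = Add(Add(30883, -1000), 1142) = Add(29883, 1142) = 31025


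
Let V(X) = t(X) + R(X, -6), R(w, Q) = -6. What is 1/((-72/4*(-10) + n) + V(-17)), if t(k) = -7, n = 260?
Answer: 1/427 ≈ 0.0023419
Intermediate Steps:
V(X) = -13 (V(X) = -7 - 6 = -13)
1/((-72/4*(-10) + n) + V(-17)) = 1/((-72/4*(-10) + 260) - 13) = 1/((-9*2*(-10) + 260) - 13) = 1/((-18*(-10) + 260) - 13) = 1/((180 + 260) - 13) = 1/(440 - 13) = 1/427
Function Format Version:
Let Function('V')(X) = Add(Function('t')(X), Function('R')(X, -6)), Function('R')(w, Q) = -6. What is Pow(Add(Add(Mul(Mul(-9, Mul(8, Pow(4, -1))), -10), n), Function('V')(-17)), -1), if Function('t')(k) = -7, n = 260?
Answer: Rational(1, 427) ≈ 0.0023419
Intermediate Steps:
Function('V')(X) = -13 (Function('V')(X) = Add(-7, -6) = -13)
Pow(Add(Add(Mul(Mul(-9, Mul(8, Pow(4, -1))), -10), n), Function('V')(-17)), -1) = Pow(Add(Add(Mul(Mul(-9, Mul(8, Pow(4, -1))), -10), 260), -13), -1) = Pow(Add(Add(Mul(Mul(-9, Mul(8, Rational(1, 4))), -10), 260), -13), -1) = Pow(Add(Add(Mul(Mul(-9, 2), -10), 260), -13), -1) = Pow(Add(Add(Mul(-18, -10), 260), -13), -1) = Pow(Add(Add(180, 260), -13), -1) = Pow(Add(440, -13), -1) = Pow(427, -1) = Rational(1, 427)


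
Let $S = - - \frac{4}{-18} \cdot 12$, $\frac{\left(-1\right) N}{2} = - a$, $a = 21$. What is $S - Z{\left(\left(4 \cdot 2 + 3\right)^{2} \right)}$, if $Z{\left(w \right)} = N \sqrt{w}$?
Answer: $- \frac{1394}{3} \approx -464.67$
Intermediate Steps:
$N = 42$ ($N = - 2 \left(\left(-1\right) 21\right) = \left(-2\right) \left(-21\right) = 42$)
$Z{\left(w \right)} = 42 \sqrt{w}$
$S = - \frac{8}{3}$ ($S = - \left(-4\right) \left(- \frac{1}{18}\right) 12 = - \frac{2 \cdot 12}{9} = \left(-1\right) \frac{8}{3} = - \frac{8}{3} \approx -2.6667$)
$S - Z{\left(\left(4 \cdot 2 + 3\right)^{2} \right)} = - \frac{8}{3} - 42 \sqrt{\left(4 \cdot 2 + 3\right)^{2}} = - \frac{8}{3} - 42 \sqrt{\left(8 + 3\right)^{2}} = - \frac{8}{3} - 42 \sqrt{11^{2}} = - \frac{8}{3} - 42 \sqrt{121} = - \frac{8}{3} - 42 \cdot 11 = - \frac{8}{3} - 462 = - \frac{1394}{3}$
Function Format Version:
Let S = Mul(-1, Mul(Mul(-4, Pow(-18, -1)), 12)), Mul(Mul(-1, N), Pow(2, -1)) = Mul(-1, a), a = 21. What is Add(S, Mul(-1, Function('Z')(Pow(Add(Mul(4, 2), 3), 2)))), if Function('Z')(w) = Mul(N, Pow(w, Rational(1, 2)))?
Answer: Rational(-1394, 3) ≈ -464.67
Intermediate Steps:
N = 42 (N = Mul(-2, Mul(-1, 21)) = Mul(-2, -21) = 42)
Function('Z')(w) = Mul(42, Pow(w, Rational(1, 2)))
S = Rational(-8, 3) (S = Mul(-1, Mul(Mul(-4, Rational(-1, 18)), 12)) = Mul(-1, Mul(Rational(2, 9), 12)) = Mul(-1, Rational(8, 3)) = Rational(-8, 3) ≈ -2.6667)
Add(S, Mul(-1, Function('Z')(Pow(Add(Mul(4, 2), 3), 2)))) = Add(Rational(-8, 3), Mul(-1, Mul(42, Pow(Pow(Add(Mul(4, 2), 3), 2), Rational(1, 2))))) = Add(Rational(-8, 3), Mul(-1, Mul(42, Pow(Pow(Add(8, 3), 2), Rational(1, 2))))) = Add(Rational(-8, 3), Mul(-1, Mul(42, Pow(Pow(11, 2), Rational(1, 2))))) = Add(Rational(-8, 3), Mul(-1, Mul(42, Pow(121, Rational(1, 2))))) = Add(Rational(-8, 3), Mul(-1, Mul(42, 11))) = Add(Rational(-8, 3), Mul(-1, 462)) = Add(Rational(-8, 3), -462) = Rational(-1394, 3)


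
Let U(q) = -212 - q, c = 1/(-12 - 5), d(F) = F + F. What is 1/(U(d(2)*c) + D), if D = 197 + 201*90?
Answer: 17/307279 ≈ 5.5324e-5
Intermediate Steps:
d(F) = 2*F
c = -1/17 (c = 1/(-17) = -1/17 ≈ -0.058824)
D = 18287 (D = 197 + 18090 = 18287)
1/(U(d(2)*c) + D) = 1/((-212 - 2*2*(-1)/17) + 18287) = 1/((-212 - 4*(-1)/17) + 18287) = 1/((-212 - 1*(-4/17)) + 18287) = 1/((-212 + 4/17) + 18287) = 1/(-3600/17 + 18287) = 1/(307279/17) = 17/307279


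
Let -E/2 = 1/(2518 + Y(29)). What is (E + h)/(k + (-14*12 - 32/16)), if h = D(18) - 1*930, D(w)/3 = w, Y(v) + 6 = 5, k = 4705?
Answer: -2204894/11414595 ≈ -0.19316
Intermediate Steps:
Y(v) = -1 (Y(v) = -6 + 5 = -1)
D(w) = 3*w
E = -2/2517 (E = -2/(2518 - 1) = -2/2517 ≈ -0.00079460)
h = -876 (h = 3*18 - 1*930 = 54 - 930 = -876)
(E + h)/(k + (-14*12 - 32/16)) = (-2/2517 - 876)/(4705 + (-14*12 - 32/16)) = -2204894/(2517*(4705 + (-168 - 32*1/16))) = -2204894/(2517*(4705 + (-168 - 2))) = -2204894/(2517*(4705 - 170)) = -2204894/2517/4535 = -2204894/2517*1/4535 = -2204894/11414595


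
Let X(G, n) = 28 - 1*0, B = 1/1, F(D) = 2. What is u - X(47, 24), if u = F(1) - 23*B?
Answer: -49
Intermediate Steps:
B = 1
X(G, n) = 28 (X(G, n) = 28 + 0 = 28)
u = -21 (u = 2 - 23*1 = 2 - 23 = -21)
u - X(47, 24) = -21 - 1*28 = -21 - 28 = -49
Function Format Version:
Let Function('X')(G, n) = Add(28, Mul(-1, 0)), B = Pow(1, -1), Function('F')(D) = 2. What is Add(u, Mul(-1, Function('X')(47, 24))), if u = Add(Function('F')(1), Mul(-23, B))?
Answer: -49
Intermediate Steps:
B = 1
Function('X')(G, n) = 28 (Function('X')(G, n) = Add(28, 0) = 28)
u = -21 (u = Add(2, Mul(-23, 1)) = Add(2, -23) = -21)
Add(u, Mul(-1, Function('X')(47, 24))) = Add(-21, Mul(-1, 28)) = Add(-21, -28) = -49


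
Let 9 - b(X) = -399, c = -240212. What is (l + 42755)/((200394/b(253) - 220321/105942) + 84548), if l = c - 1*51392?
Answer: -896361065772/306305950859 ≈ -2.9264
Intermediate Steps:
b(X) = 408 (b(X) = 9 - 1*(-399) = 9 + 399 = 408)
l = -291604 (l = -240212 - 1*51392 = -240212 - 51392 = -291604)
(l + 42755)/((200394/b(253) - 220321/105942) + 84548) = (-291604 + 42755)/((200394/408 - 220321/105942) + 84548) = -248849/((200394*(1/408) - 220321*1/105942) + 84548) = -248849/((33399/68 - 220321/105942) + 84548) = -248849/(1761687515/3602028 + 84548) = -248849/306305950859/3602028 = -248849*3602028/306305950859 = -896361065772/306305950859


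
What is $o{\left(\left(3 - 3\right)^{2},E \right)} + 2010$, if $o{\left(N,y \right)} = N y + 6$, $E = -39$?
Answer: $2016$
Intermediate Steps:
$o{\left(N,y \right)} = 6 + N y$
$o{\left(\left(3 - 3\right)^{2},E \right)} + 2010 = \left(6 + \left(3 - 3\right)^{2} \left(-39\right)\right) + 2010 = \left(6 + 0^{2} \left(-39\right)\right) + 2010 = \left(6 + 0 \left(-39\right)\right) + 2010 = \left(6 + 0\right) + 2010 = 6 + 2010 = 2016$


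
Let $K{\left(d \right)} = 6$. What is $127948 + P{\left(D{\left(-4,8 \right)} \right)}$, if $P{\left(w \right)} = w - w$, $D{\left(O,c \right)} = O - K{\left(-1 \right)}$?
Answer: $127948$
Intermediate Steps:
$D{\left(O,c \right)} = -6 + O$ ($D{\left(O,c \right)} = O - 6 = -6 + O$)
$P{\left(w \right)} = 0$
$127948 + P{\left(D{\left(-4,8 \right)} \right)} = 127948 + 0 = 127948$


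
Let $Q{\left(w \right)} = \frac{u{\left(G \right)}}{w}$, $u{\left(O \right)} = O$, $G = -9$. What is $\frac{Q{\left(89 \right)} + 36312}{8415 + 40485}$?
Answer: $\frac{1077253}{1450700} \approx 0.74257$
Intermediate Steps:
$Q{\left(w \right)} = - \frac{9}{w}$
$\frac{Q{\left(89 \right)} + 36312}{8415 + 40485} = \frac{- \frac{9}{89} + 36312}{8415 + 40485} = \frac{\left(-9\right) \frac{1}{89} + 36312}{48900} = \left(- \frac{9}{89} + 36312\right) \frac{1}{48900} = \frac{3231759}{89} \cdot \frac{1}{48900} = \frac{1077253}{1450700}$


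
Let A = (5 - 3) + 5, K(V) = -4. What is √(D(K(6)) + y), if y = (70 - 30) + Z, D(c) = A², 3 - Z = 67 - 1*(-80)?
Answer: I*√55 ≈ 7.4162*I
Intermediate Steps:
Z = -144 (Z = 3 - (67 - 1*(-80)) = 3 - (67 + 80) = 3 - 1*147 = 3 - 147 = -144)
A = 7 (A = 2 + 5 = 7)
D(c) = 49 (D(c) = 7² = 49)
y = -104 (y = (70 - 30) - 144 = 40 - 144 = -104)
√(D(K(6)) + y) = √(49 - 104) = √(-55) = I*√55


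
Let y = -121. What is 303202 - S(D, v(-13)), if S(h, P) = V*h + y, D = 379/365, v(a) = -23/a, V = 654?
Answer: 110465029/365 ≈ 3.0264e+5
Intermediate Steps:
D = 379/365 (D = 379*(1/365) = 379/365 ≈ 1.0384)
S(h, P) = -121 + 654*h (S(h, P) = 654*h - 121 = -121 + 654*h)
303202 - S(D, v(-13)) = 303202 - (-121 + 654*(379/365)) = 303202 - (-121 + 247866/365) = 303202 - 1*203701/365 = 303202 - 203701/365 = 110465029/365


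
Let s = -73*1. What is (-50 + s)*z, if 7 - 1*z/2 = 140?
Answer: 32718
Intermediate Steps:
z = -266 (z = 14 - 2*140 = 14 - 280 = -266)
s = -73
(-50 + s)*z = (-50 - 73)*(-266) = -123*(-266) = 32718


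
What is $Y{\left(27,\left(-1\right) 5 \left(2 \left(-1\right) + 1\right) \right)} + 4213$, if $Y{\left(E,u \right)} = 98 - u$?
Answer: $4306$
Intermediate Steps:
$Y{\left(27,\left(-1\right) 5 \left(2 \left(-1\right) + 1\right) \right)} + 4213 = \left(98 - \left(-1\right) 5 \left(2 \left(-1\right) + 1\right)\right) + 4213 = \left(98 - - 5 \left(-2 + 1\right)\right) + 4213 = \left(98 - \left(-5\right) \left(-1\right)\right) + 4213 = \left(98 - 5\right) + 4213 = 93 + 4213 = 4306$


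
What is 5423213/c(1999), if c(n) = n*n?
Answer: 5423213/3996001 ≈ 1.3572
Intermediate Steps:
c(n) = n²
5423213/c(1999) = 5423213/(1999²) = 5423213/3996001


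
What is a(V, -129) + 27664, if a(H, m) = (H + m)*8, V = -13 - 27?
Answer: 26312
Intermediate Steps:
V = -40
a(H, m) = 8*H + 8*m
a(V, -129) + 27664 = (8*(-40) + 8*(-129)) + 27664 = (-320 - 1032) + 27664 = -1352 + 27664 = 26312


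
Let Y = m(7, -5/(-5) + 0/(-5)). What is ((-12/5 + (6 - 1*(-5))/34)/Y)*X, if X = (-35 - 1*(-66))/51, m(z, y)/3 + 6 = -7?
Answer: 10943/338130 ≈ 0.032363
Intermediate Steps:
m(z, y) = -39 (m(z, y) = -18 + 3*(-7) = -18 - 21 = -39)
Y = -39
X = 31/51 (X = (-35 + 66)*(1/51) = 31*(1/51) = 31/51 ≈ 0.60784)
((-12/5 + (6 - 1*(-5))/34)/Y)*X = ((-12/5 + (6 - 1*(-5))/34)/(-39))*(31/51) = ((-12*⅕ + (6 + 5)*(1/34))*(-1/39))*(31/51) = ((-12/5 + 11*(1/34))*(-1/39))*(31/51) = ((-12/5 + 11/34)*(-1/39))*(31/51) = -353/170*(-1/39)*(31/51) = (353/6630)*(31/51) = 10943/338130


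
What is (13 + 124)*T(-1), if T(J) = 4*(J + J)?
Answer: -1096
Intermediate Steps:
T(J) = 8*J (T(J) = 4*(2*J) = 8*J)
(13 + 124)*T(-1) = (13 + 124)*(8*(-1)) = 137*(-8) = -1096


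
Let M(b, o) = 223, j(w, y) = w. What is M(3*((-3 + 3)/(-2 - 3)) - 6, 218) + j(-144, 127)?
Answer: 79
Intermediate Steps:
M(3*((-3 + 3)/(-2 - 3)) - 6, 218) + j(-144, 127) = 223 - 144 = 79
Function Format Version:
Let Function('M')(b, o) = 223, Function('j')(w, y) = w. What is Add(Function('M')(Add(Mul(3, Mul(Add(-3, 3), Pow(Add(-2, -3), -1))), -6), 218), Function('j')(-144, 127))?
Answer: 79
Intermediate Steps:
Add(Function('M')(Add(Mul(3, Mul(Add(-3, 3), Pow(Add(-2, -3), -1))), -6), 218), Function('j')(-144, 127)) = Add(223, -144) = 79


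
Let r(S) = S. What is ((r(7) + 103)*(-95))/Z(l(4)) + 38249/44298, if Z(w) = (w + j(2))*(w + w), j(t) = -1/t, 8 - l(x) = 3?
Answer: -445597/1926 ≈ -231.36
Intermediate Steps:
l(x) = 5 (l(x) = 8 - 1*3 = 8 - 3 = 5)
Z(w) = 2*w*(-½ + w) (Z(w) = (w - 1/2)*(w + w) = (w - 1*½)*(2*w) = (w - ½)*(2*w) = (-½ + w)*(2*w) = 2*w*(-½ + w))
((r(7) + 103)*(-95))/Z(l(4)) + 38249/44298 = ((7 + 103)*(-95))/((5*(-1 + 2*5))) + 38249/44298 = (110*(-95))/((5*(-1 + 10))) + 38249*(1/44298) = -10450/(5*9) + 1663/1926 = -10450/45 + 1663/1926 = -10450*1/45 + 1663/1926 = -2090/9 + 1663/1926 = -445597/1926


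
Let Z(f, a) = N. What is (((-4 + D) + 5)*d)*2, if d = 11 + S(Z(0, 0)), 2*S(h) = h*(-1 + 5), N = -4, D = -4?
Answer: -18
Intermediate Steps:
Z(f, a) = -4
S(h) = 2*h (S(h) = (h*(-1 + 5))/2 = (h*4)/2 = (4*h)/2 = 2*h)
d = 3 (d = 11 + 2*(-4) = 11 - 8 = 3)
(((-4 + D) + 5)*d)*2 = (((-4 - 4) + 5)*3)*2 = ((-8 + 5)*3)*2 = -3*3*2 = -9*2 = -18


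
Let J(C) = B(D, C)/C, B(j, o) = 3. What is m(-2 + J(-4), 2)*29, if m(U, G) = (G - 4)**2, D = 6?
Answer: 116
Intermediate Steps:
J(C) = 3/C
m(U, G) = (-4 + G)**2
m(-2 + J(-4), 2)*29 = (-4 + 2)**2*29 = (-2)**2*29 = 4*29 = 116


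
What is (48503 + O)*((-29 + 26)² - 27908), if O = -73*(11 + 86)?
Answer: -1155632378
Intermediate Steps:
O = -7081 (O = -73*97 = -7081)
(48503 + O)*((-29 + 26)² - 27908) = (48503 - 7081)*((-29 + 26)² - 27908) = 41422*((-3)² - 27908) = 41422*(9 - 27908) = 41422*(-27899) = -1155632378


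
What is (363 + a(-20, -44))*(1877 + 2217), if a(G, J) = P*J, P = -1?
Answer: 1666258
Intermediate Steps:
a(G, J) = -J
(363 + a(-20, -44))*(1877 + 2217) = (363 - 1*(-44))*(1877 + 2217) = (363 + 44)*4094 = 407*4094 = 1666258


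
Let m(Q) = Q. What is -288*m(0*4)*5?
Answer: 0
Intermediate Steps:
-288*m(0*4)*5 = -288*0*4*5 = -288*0*5 = -72*0*5 = 0*5 = 0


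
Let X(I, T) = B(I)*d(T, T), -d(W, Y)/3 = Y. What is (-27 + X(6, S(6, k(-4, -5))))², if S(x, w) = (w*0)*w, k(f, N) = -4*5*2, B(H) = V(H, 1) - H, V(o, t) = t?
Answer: 729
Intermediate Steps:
d(W, Y) = -3*Y
B(H) = 1 - H
k(f, N) = -40 (k(f, N) = -20*2 = -40)
S(x, w) = 0 (S(x, w) = 0*w = 0)
X(I, T) = -3*T*(1 - I) (X(I, T) = (1 - I)*(-3*T) = -3*T*(1 - I))
(-27 + X(6, S(6, k(-4, -5))))² = (-27 + 3*0*(-1 + 6))² = (-27 + 3*0*5)² = (-27 + 0)² = (-27)² = 729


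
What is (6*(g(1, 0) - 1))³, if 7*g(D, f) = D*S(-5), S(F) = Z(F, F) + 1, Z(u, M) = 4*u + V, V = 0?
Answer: -3796416/343 ≈ -11068.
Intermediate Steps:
Z(u, M) = 4*u (Z(u, M) = 4*u + 0 = 4*u)
S(F) = 1 + 4*F (S(F) = 4*F + 1 = 1 + 4*F)
g(D, f) = -19*D/7 (g(D, f) = (D*(1 + 4*(-5)))/7 = (D*(1 - 20))/7 = (D*(-19))/7 = (-19*D)/7 = -19*D/7)
(6*(g(1, 0) - 1))³ = (6*(-19/7*1 - 1))³ = (6*(-19/7 - 1))³ = (6*(-26/7))³ = (-156/7)³ = -3796416/343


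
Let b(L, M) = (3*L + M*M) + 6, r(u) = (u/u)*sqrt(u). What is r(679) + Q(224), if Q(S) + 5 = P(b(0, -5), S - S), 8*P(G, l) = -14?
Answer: -27/4 + sqrt(679) ≈ 19.308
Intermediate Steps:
r(u) = sqrt(u) (r(u) = 1*sqrt(u) = sqrt(u))
b(L, M) = 6 + M**2 + 3*L (b(L, M) = (3*L + M**2) + 6 = (M**2 + 3*L) + 6 = 6 + M**2 + 3*L)
P(G, l) = -7/4 (P(G, l) = (1/8)*(-14) = -7/4)
Q(S) = -27/4 (Q(S) = -5 - 7/4 = -27/4)
r(679) + Q(224) = sqrt(679) - 27/4 = -27/4 + sqrt(679)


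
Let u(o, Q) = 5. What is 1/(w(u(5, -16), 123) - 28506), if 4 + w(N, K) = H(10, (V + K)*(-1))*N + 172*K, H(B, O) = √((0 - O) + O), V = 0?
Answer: -1/7354 ≈ -0.00013598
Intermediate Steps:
H(B, O) = 0 (H(B, O) = √(-O + O) = √0 = 0)
w(N, K) = -4 + 172*K (w(N, K) = -4 + (0*N + 172*K) = -4 + (0 + 172*K) = -4 + 172*K)
1/(w(u(5, -16), 123) - 28506) = 1/((-4 + 172*123) - 28506) = 1/((-4 + 21156) - 28506) = 1/(21152 - 28506) = 1/(-7354) = -1/7354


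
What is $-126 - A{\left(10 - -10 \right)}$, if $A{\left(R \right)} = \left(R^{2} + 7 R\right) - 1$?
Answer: $-665$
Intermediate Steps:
$A{\left(R \right)} = -1 + R^{2} + 7 R$
$-126 - A{\left(10 - -10 \right)} = -126 - \left(-1 + \left(10 - -10\right)^{2} + 7 \left(10 - -10\right)\right) = -126 - \left(-1 + \left(10 + 10\right)^{2} + 7 \left(10 + 10\right)\right) = -126 - \left(-1 + 20^{2} + 7 \cdot 20\right) = -126 - \left(-1 + 400 + 140\right) = -126 - 539 = -665$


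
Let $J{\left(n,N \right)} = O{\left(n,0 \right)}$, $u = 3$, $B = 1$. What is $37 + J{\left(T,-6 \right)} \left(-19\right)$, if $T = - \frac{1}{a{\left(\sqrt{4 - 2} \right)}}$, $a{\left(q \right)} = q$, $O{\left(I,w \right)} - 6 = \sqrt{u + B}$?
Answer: $-115$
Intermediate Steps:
$O{\left(I,w \right)} = 8$ ($O{\left(I,w \right)} = 6 + \sqrt{3 + 1} = 6 + \sqrt{4} = 6 + 2 = 8$)
$T = - \frac{\sqrt{2}}{2}$ ($T = - \frac{1}{\sqrt{4 - 2}} = - \frac{1}{\sqrt{2}} = - \frac{\sqrt{2}}{2} \approx -0.70711$)
$J{\left(n,N \right)} = 8$
$37 + J{\left(T,-6 \right)} \left(-19\right) = 37 + 8 \left(-19\right) = 37 - 152 = -115$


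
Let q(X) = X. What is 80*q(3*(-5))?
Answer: -1200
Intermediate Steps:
80*q(3*(-5)) = 80*(3*(-5)) = 80*(-15) = -1200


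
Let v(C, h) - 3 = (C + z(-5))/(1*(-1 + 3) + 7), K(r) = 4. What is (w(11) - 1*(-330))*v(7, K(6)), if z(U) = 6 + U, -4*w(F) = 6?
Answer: 2555/2 ≈ 1277.5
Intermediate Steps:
w(F) = -3/2 (w(F) = -¼*6 = -3/2)
v(C, h) = 28/9 + C/9 (v(C, h) = 3 + (C + (6 - 5))/(1*(-1 + 3) + 7) = 3 + (C + 1)/(1*2 + 7) = 3 + (1 + C)/(2 + 7) = 3 + (1 + C)/9 = 3 + (1 + C)*(⅑) = 3 + (⅑ + C/9) = 28/9 + C/9)
(w(11) - 1*(-330))*v(7, K(6)) = (-3/2 - 1*(-330))*(28/9 + (⅑)*7) = (-3/2 + 330)*(28/9 + 7/9) = (657/2)*(35/9) = 2555/2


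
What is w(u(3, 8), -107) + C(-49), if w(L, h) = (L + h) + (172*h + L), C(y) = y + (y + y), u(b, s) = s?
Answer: -18642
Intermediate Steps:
C(y) = 3*y (C(y) = y + 2*y = 3*y)
w(L, h) = 2*L + 173*h (w(L, h) = (L + h) + (L + 172*h) = 2*L + 173*h)
w(u(3, 8), -107) + C(-49) = (2*8 + 173*(-107)) + 3*(-49) = (16 - 18511) - 147 = -18495 - 147 = -18642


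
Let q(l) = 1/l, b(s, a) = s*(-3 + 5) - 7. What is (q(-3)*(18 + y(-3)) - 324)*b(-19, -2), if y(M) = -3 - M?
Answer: 14850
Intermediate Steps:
b(s, a) = -7 + 2*s (b(s, a) = s*2 - 7 = 2*s - 7 = -7 + 2*s)
(q(-3)*(18 + y(-3)) - 324)*b(-19, -2) = ((18 + (-3 - 1*(-3)))/(-3) - 324)*(-7 + 2*(-19)) = (-(18 + (-3 + 3))/3 - 324)*(-7 - 38) = (-(18 + 0)/3 - 324)*(-45) = (-⅓*18 - 324)*(-45) = (-6 - 324)*(-45) = -330*(-45) = 14850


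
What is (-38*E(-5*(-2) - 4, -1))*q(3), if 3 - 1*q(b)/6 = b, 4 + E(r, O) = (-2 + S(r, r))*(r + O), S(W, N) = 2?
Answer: 0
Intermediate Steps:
E(r, O) = -4 (E(r, O) = -4 + (-2 + 2)*(r + O) = -4 + 0*(O + r) = -4 + 0 = -4)
q(b) = 18 - 6*b
(-38*E(-5*(-2) - 4, -1))*q(3) = (-38*(-4))*(18 - 6*3) = 152*(18 - 18) = 152*0 = 0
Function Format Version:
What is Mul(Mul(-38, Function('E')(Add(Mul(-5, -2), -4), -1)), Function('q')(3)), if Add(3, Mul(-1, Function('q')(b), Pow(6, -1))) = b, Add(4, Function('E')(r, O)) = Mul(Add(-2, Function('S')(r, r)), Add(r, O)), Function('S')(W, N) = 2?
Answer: 0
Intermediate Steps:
Function('E')(r, O) = -4 (Function('E')(r, O) = Add(-4, Mul(Add(-2, 2), Add(r, O))) = Add(-4, Mul(0, Add(O, r))) = Add(-4, 0) = -4)
Function('q')(b) = Add(18, Mul(-6, b))
Mul(Mul(-38, Function('E')(Add(Mul(-5, -2), -4), -1)), Function('q')(3)) = Mul(Mul(-38, -4), Add(18, Mul(-6, 3))) = Mul(152, Add(18, -18)) = Mul(152, 0) = 0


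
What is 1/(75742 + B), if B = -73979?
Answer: 1/1763 ≈ 0.00056721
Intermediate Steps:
1/(75742 + B) = 1/(75742 - 73979) = 1/1763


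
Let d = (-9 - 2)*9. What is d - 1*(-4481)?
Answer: 4382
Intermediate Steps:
d = -99 (d = -11*9 = -99)
d - 1*(-4481) = -99 - 1*(-4481) = -99 + 4481 = 4382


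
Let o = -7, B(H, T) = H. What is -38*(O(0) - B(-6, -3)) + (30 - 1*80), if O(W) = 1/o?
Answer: -1908/7 ≈ -272.57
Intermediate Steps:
O(W) = -⅐ (O(W) = 1/(-7) = -⅐)
-38*(O(0) - B(-6, -3)) + (30 - 1*80) = -38*(-⅐ - 1*(-6)) + (30 - 1*80) = -38*(-⅐ + 6) + (30 - 80) = -38*41/7 - 50 = -1558/7 - 50 = -1908/7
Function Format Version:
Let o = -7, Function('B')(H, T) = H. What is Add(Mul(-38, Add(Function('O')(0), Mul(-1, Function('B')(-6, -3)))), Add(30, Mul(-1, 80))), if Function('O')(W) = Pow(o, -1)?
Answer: Rational(-1908, 7) ≈ -272.57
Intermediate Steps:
Function('O')(W) = Rational(-1, 7) (Function('O')(W) = Pow(-7, -1) = Rational(-1, 7))
Add(Mul(-38, Add(Function('O')(0), Mul(-1, Function('B')(-6, -3)))), Add(30, Mul(-1, 80))) = Add(Mul(-38, Add(Rational(-1, 7), Mul(-1, -6))), Add(30, Mul(-1, 80))) = Add(Mul(-38, Add(Rational(-1, 7), 6)), Add(30, -80)) = Add(Mul(-38, Rational(41, 7)), -50) = Add(Rational(-1558, 7), -50) = Rational(-1908, 7)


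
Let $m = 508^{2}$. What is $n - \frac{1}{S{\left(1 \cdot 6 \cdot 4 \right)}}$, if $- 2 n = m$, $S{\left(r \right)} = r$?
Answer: $- \frac{3096769}{24} \approx -1.2903 \cdot 10^{5}$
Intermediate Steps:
$m = 258064$
$n = -129032$ ($n = \left(- \frac{1}{2}\right) 258064 = -129032$)
$n - \frac{1}{S{\left(1 \cdot 6 \cdot 4 \right)}} = -129032 - \frac{1}{1 \cdot 6 \cdot 4} = -129032 - \frac{1}{6 \cdot 4} = -129032 - \frac{1}{24} = - \frac{3096769}{24}$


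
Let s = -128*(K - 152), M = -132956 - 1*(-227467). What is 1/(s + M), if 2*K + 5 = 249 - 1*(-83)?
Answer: 1/93039 ≈ 1.0748e-5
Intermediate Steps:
K = 327/2 (K = -5/2 + (249 - 1*(-83))/2 = -5/2 + (249 + 83)/2 = -5/2 + (½)*332 = -5/2 + 166 = 327/2 ≈ 163.50)
M = 94511 (M = -132956 + 227467 = 94511)
s = -1472 (s = -128*(327/2 - 152) = -128*23/2 = -1472)
1/(s + M) = 1/(-1472 + 94511) = 1/93039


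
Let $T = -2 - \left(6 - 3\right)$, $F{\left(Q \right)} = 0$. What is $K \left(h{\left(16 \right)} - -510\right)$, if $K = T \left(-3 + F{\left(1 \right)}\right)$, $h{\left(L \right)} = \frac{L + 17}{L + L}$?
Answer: $\frac{245295}{32} \approx 7665.5$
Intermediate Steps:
$h{\left(L \right)} = \frac{17 + L}{2 L}$
$T = -5$ ($T = -2 - \left(6 - 3\right) = -2 - 3 = -5$)
$K = 15$ ($K = - 5 \left(-3 + 0\right) = \left(-5\right) \left(-3\right) = 15$)
$K \left(h{\left(16 \right)} - -510\right) = 15 \left(\frac{17 + 16}{2 \cdot 16} - -510\right) = 15 \left(\frac{1}{2} \cdot \frac{1}{16} \cdot 33 + 510\right) = 15 \left(\frac{33}{32} + 510\right) = 15 \cdot \frac{16353}{32} = \frac{245295}{32}$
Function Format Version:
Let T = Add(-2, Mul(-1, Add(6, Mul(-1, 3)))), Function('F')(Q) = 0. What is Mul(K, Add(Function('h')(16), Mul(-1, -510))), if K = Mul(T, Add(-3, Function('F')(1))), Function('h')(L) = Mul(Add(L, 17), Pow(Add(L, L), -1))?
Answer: Rational(245295, 32) ≈ 7665.5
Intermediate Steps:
Function('h')(L) = Mul(Rational(1, 2), Pow(L, -1), Add(17, L)) (Function('h')(L) = Mul(Add(17, L), Pow(Mul(2, L), -1)) = Mul(Add(17, L), Mul(Rational(1, 2), Pow(L, -1))) = Mul(Rational(1, 2), Pow(L, -1), Add(17, L)))
T = -5 (T = Add(-2, Mul(-1, Add(6, -3))) = Add(-2, Mul(-1, 3)) = Add(-2, -3) = -5)
K = 15 (K = Mul(-5, Add(-3, 0)) = Mul(-5, -3) = 15)
Mul(K, Add(Function('h')(16), Mul(-1, -510))) = Mul(15, Add(Mul(Rational(1, 2), Pow(16, -1), Add(17, 16)), Mul(-1, -510))) = Mul(15, Add(Mul(Rational(1, 2), Rational(1, 16), 33), 510)) = Mul(15, Add(Rational(33, 32), 510)) = Mul(15, Rational(16353, 32)) = Rational(245295, 32)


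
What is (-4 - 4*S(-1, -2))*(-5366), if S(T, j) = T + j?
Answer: -42928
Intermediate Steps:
(-4 - 4*S(-1, -2))*(-5366) = (-4 - 4*(-1 - 2))*(-5366) = (-4 - 4*(-3))*(-5366) = (-4 + 12)*(-5366) = 8*(-5366) = -42928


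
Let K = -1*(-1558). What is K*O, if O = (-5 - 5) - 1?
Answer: -17138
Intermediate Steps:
O = -11 (O = -10 - 1 = -11)
K = 1558
K*O = 1558*(-11) = -17138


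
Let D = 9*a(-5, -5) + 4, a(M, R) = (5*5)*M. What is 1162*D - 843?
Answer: -1303445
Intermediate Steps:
a(M, R) = 25*M
D = -1121 (D = 9*(25*(-5)) + 4 = 9*(-125) + 4 = -1125 + 4 = -1121)
1162*D - 843 = 1162*(-1121) - 843 = -1302602 - 843 = -1303445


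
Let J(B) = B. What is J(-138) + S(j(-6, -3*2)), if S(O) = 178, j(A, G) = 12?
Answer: 40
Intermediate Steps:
J(-138) + S(j(-6, -3*2)) = -138 + 178 = 40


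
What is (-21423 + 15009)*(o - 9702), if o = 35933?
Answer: -168245634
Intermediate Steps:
(-21423 + 15009)*(o - 9702) = (-21423 + 15009)*(35933 - 9702) = -6414*26231 = -168245634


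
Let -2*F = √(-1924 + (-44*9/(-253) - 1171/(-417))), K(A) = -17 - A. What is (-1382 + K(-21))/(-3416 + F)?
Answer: 180588862272/447690075523 - 2756*I*√176581234149/447690075523 ≈ 0.40338 - 0.0025869*I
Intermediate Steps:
F = -I*√176581234149/19182 (F = -√(-1924 + (-44*9/(-253) - 1171/(-417)))/2 = -√(-1924 + (-396*(-1/253) - 1171*(-1/417)))/2 = -√(-1924 + (36/23 + 1171/417))/2 = -√(-1924 + 41945/9591)/2 = -I*√176581234149/19182 ≈ -21.907*I)
(-1382 + K(-21))/(-3416 + F) = (-1382 + (-17 - 1*(-21)))/(-3416 - I*√176581234149/19182) = (-1382 + (-17 + 21))/(-3416 - I*√176581234149/19182) = (-1382 + 4)/(-3416 - I*√176581234149/19182) = -1378/(-3416 - I*√176581234149/19182)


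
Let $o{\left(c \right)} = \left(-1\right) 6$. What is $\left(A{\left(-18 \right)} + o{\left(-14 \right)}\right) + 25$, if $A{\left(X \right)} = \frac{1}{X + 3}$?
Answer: $\frac{284}{15} \approx 18.933$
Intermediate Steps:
$A{\left(X \right)} = \frac{1}{3 + X}$
$o{\left(c \right)} = -6$
$\left(A{\left(-18 \right)} + o{\left(-14 \right)}\right) + 25 = \left(\frac{1}{3 - 18} - 6\right) + 25 = \left(\frac{1}{-15} - 6\right) + 25 = \left(- \frac{1}{15} - 6\right) + 25 = - \frac{91}{15} + 25 = \frac{284}{15}$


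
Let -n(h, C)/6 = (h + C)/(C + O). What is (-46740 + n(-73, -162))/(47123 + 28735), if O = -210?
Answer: -2898115/4703196 ≈ -0.61620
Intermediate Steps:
n(h, C) = -6*(C + h)/(-210 + C) (n(h, C) = -6*(h + C)/(C - 210) = -6*(C + h)/(-210 + C))
(-46740 + n(-73, -162))/(47123 + 28735) = (-46740 + 6*(-1*(-162) - 1*(-73))/(-210 - 162))/(47123 + 28735) = (-46740 + 6*(162 + 73)/(-372))/75858 = (-46740 + 6*(-1/372)*235)*(1/75858) = (-46740 - 235/62)*(1/75858) = -2898115/62*1/75858 = -2898115/4703196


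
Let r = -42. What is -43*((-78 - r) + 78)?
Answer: -1806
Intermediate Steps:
-43*((-78 - r) + 78) = -43*((-78 - 1*(-42)) + 78) = -43*((-78 + 42) + 78) = -43*(-36 + 78) = -43*42 = -1806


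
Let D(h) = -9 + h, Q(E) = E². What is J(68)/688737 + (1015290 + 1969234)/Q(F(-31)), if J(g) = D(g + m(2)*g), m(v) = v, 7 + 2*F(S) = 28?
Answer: 391533738607/14463477 ≈ 27071.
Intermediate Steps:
F(S) = 21/2 (F(S) = -7/2 + (½)*28 = -7/2 + 14 = 21/2)
J(g) = -9 + 3*g (J(g) = -9 + (g + 2*g) = -9 + 3*g)
J(68)/688737 + (1015290 + 1969234)/Q(F(-31)) = (-9 + 3*68)/688737 + (1015290 + 1969234)/((21/2)²) = (-9 + 204)*(1/688737) + 2984524/(441/4) = 195*(1/688737) + 2984524*(4/441) = 65/229579 + 11938096/441 = 391533738607/14463477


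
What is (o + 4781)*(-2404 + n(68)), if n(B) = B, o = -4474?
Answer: -717152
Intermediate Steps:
(o + 4781)*(-2404 + n(68)) = (-4474 + 4781)*(-2404 + 68) = 307*(-2336) = -717152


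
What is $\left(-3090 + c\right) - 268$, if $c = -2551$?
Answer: $-5909$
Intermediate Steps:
$\left(-3090 + c\right) - 268 = \left(-3090 - 2551\right) - 268 = -5641 - 268 = -5909$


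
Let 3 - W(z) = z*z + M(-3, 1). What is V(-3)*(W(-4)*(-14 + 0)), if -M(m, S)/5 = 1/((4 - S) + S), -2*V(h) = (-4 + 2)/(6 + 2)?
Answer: 329/16 ≈ 20.563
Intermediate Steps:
V(h) = ⅛ (V(h) = -(-4 + 2)/(2*(6 + 2)) = -(-1)/8 = -½*(-¼) = ⅛)
M(m, S) = -5/4 (M(m, S) = -5/((4 - S) + S) = -5/4)
W(z) = 17/4 - z² (W(z) = 3 - (z*z - 5/4) = 3 - (z² - 5/4) = 3 - (-5/4 + z²) = 3 + (5/4 - z²) = 17/4 - z²)
V(-3)*(W(-4)*(-14 + 0)) = ((17/4 - 1*(-4)²)*(-14 + 0))/8 = ((17/4 - 1*16)*(-14))/8 = ((17/4 - 16)*(-14))/8 = (-47/4*(-14))/8 = (⅛)*(329/2) = 329/16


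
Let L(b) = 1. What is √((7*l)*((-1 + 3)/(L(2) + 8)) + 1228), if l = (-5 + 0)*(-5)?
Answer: √11402/3 ≈ 35.593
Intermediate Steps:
l = 25 (l = -5*(-5) = 25)
√((7*l)*((-1 + 3)/(L(2) + 8)) + 1228) = √((7*25)*((-1 + 3)/(1 + 8)) + 1228) = √(175*(2/9) + 1228) = √(350/9 + 1228) = √(11402/9) = √11402/3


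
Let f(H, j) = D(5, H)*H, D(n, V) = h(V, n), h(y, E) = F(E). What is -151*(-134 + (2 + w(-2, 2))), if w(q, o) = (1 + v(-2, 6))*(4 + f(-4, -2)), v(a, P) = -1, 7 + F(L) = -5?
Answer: 19932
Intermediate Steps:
F(L) = -12 (F(L) = -7 - 5 = -12)
h(y, E) = -12
D(n, V) = -12
f(H, j) = -12*H
w(q, o) = 0 (w(q, o) = (1 - 1)*(4 - 12*(-4)) = 0*(4 + 48) = 0*52 = 0)
-151*(-134 + (2 + w(-2, 2))) = -151*(-134 + (2 + 0)) = -151*(-134 + 2) = -151*(-132) = 19932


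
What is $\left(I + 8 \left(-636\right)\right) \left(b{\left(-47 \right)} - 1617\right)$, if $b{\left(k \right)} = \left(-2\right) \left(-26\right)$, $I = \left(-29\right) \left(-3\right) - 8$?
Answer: $7839085$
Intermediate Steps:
$I = 79$ ($I = 87 - 8 = 79$)
$b{\left(k \right)} = 52$
$\left(I + 8 \left(-636\right)\right) \left(b{\left(-47 \right)} - 1617\right) = \left(79 + 8 \left(-636\right)\right) \left(52 - 1617\right) = \left(79 - 5088\right) \left(-1565\right) = \left(-5009\right) \left(-1565\right) = 7839085$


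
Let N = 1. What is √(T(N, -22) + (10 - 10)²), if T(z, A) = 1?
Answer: 1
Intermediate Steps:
√(T(N, -22) + (10 - 10)²) = √(1 + (10 - 10)²) = √(1 + 0²) = √(1 + 0) = √1 = 1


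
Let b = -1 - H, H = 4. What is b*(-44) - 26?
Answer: 194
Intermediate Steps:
b = -5 (b = -1 - 1*4 = -1 - 4 = -5)
b*(-44) - 26 = -5*(-44) - 26 = 220 - 26 = 194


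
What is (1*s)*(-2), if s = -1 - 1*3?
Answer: 8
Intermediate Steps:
s = -4 (s = -1 - 3 = -4)
(1*s)*(-2) = (1*(-4))*(-2) = -4*(-2) = 8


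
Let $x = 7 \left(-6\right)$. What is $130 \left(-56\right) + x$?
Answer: $-7322$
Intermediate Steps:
$x = -42$
$130 \left(-56\right) + x = 130 \left(-56\right) - 42 = -7280 - 42 = -7322$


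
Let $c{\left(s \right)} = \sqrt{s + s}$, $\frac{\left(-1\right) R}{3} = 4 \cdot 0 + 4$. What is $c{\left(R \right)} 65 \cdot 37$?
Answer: $4810 i \sqrt{6} \approx 11782.0 i$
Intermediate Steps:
$R = -12$ ($R = - 3 \left(4 \cdot 0 + 4\right) = - 3 \left(0 + 4\right) = \left(-3\right) 4 = -12$)
$c{\left(s \right)} = \sqrt{2} \sqrt{s}$ ($c{\left(s \right)} = \sqrt{2 s} = \sqrt{2} \sqrt{s}$)
$c{\left(R \right)} 65 \cdot 37 = \sqrt{2} \sqrt{-12} \cdot 65 \cdot 37 = \sqrt{2} \cdot 2 i \sqrt{3} \cdot 65 \cdot 37 = 2 i \sqrt{6} \cdot 65 \cdot 37 = 130 i \sqrt{6} \cdot 37 = 4810 i \sqrt{6}$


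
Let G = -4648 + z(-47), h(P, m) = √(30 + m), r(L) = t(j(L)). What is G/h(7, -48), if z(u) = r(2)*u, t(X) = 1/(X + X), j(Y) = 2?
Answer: 6213*I*√2/8 ≈ 1098.3*I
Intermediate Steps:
t(X) = 1/(2*X)
r(L) = ¼ (r(L) = (½)/2 = (½)*(½) = ¼)
z(u) = u/4
G = -18639/4 (G = -4648 + (¼)*(-47) = -4648 - 47/4 = -18639/4 ≈ -4659.8)
G/h(7, -48) = -18639/(4*√(30 - 48)) = -18639*(-I*√2/6)/4 = -(-6213)*I*√2/8 = 6213*I*√2/8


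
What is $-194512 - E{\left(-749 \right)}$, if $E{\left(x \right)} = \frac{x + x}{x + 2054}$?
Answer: $- \frac{253836662}{1305} \approx -1.9451 \cdot 10^{5}$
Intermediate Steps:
$E{\left(x \right)} = \frac{2 x}{2054 + x}$
$-194512 - E{\left(-749 \right)} = -194512 - 2 \left(-749\right) \frac{1}{2054 - 749} = -194512 - 2 \left(-749\right) \frac{1}{1305} = -194512 - - \frac{1498}{1305} = -194512 + \frac{1498}{1305} = - \frac{253836662}{1305}$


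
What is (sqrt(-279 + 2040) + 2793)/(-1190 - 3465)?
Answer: -3/5 - sqrt(1761)/4655 ≈ -0.60901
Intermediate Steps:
(sqrt(-279 + 2040) + 2793)/(-1190 - 3465) = (sqrt(1761) + 2793)/(-4655) = (2793 + sqrt(1761))*(-1/4655) = -3/5 - sqrt(1761)/4655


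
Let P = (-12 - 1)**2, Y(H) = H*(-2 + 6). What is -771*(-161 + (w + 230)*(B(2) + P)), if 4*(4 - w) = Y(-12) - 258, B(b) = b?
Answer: -81624999/2 ≈ -4.0812e+7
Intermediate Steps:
Y(H) = 4*H (Y(H) = H*4 = 4*H)
w = 161/2 (w = 4 - (4*(-12) - 258)/4 = 4 - (-48 - 258)/4 = 4 - 1/4*(-306) = 4 + 153/2 = 161/2 ≈ 80.500)
P = 169 (P = (-13)**2 = 169)
-771*(-161 + (w + 230)*(B(2) + P)) = -771*(-161 + (161/2 + 230)*(2 + 169)) = -771*(-161 + (621/2)*171) = -771*(-161 + 106191/2) = -771*105869/2 = -81624999/2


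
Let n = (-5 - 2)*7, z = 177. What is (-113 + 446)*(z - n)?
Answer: 75258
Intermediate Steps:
n = -49 (n = -7*7 = -49)
(-113 + 446)*(z - n) = (-113 + 446)*(177 - 1*(-49)) = 333*(177 + 49) = 333*226 = 75258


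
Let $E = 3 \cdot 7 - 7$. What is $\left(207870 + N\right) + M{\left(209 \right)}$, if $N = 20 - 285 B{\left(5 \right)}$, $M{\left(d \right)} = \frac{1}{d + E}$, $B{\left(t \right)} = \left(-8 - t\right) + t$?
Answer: $\frac{46867911}{223} \approx 2.1017 \cdot 10^{5}$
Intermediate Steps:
$B{\left(t \right)} = -8$
$E = 14$ ($E = 21 - 7 = 14$)
$M{\left(d \right)} = \frac{1}{14 + d}$ ($M{\left(d \right)} = \frac{1}{d + 14} = \frac{1}{14 + d}$)
$N = 2300$ ($N = 20 - -2280 = 20 + 2280 = 2300$)
$\left(207870 + N\right) + M{\left(209 \right)} = \left(207870 + 2300\right) + \frac{1}{14 + 209} = 210170 + \frac{1}{223} = \frac{46867911}{223}$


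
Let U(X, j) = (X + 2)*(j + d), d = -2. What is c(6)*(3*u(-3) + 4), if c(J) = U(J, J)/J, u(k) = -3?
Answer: -80/3 ≈ -26.667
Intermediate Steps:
U(X, j) = (-2 + j)*(2 + X) (U(X, j) = (X + 2)*(j - 2) = (2 + X)*(-2 + j) = (-2 + j)*(2 + X))
c(J) = (-4 + J²)/J (c(J) = (-4 - 2*J + 2*J + J*J)/J = (-4 - 2*J + 2*J + J²)/J = (-4 + J²)/J)
c(6)*(3*u(-3) + 4) = (6 - 4/6)*(3*(-3) + 4) = (6 - 4*⅙)*(-9 + 4) = (6 - ⅔)*(-5) = (16/3)*(-5) = -80/3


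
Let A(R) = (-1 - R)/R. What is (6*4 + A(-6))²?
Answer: 19321/36 ≈ 536.69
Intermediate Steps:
A(R) = (-1 - R)/R
(6*4 + A(-6))² = (6*4 + (-1 - 1*(-6))/(-6))² = (24 - (-1 + 6)/6)² = (24 - ⅙*5)² = (24 - ⅚)² = (139/6)² = 19321/36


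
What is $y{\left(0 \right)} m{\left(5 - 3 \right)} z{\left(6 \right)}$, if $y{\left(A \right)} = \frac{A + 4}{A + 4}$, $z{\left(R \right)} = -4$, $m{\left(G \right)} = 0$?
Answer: $0$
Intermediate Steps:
$y{\left(A \right)} = 1$ ($y{\left(A \right)} = \frac{4 + A}{4 + A} = 1$)
$y{\left(0 \right)} m{\left(5 - 3 \right)} z{\left(6 \right)} = 1 \cdot 0 \left(-4\right) = 0 \left(-4\right) = 0$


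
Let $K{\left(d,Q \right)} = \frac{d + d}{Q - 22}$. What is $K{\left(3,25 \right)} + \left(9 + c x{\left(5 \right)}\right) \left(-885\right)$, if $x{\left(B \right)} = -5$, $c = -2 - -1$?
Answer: $-12388$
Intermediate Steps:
$c = -1$ ($c = -2 + 1 = -1$)
$K{\left(d,Q \right)} = \frac{2 d}{-22 + Q}$
$K{\left(3,25 \right)} + \left(9 + c x{\left(5 \right)}\right) \left(-885\right) = 2 \cdot 3 \frac{1}{-22 + 25} + \left(9 - -5\right) \left(-885\right) = 2 \cdot 3 \cdot \frac{1}{3} + \left(9 + 5\right) \left(-885\right) = 2 \cdot 3 \cdot \frac{1}{3} + 14 \left(-885\right) = 2 - 12390 = -12388$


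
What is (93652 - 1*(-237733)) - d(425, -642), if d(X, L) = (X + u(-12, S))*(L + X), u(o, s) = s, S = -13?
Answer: 420789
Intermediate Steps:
d(X, L) = (-13 + X)*(L + X) (d(X, L) = (X - 13)*(L + X) = (-13 + X)*(L + X))
(93652 - 1*(-237733)) - d(425, -642) = (93652 - 1*(-237733)) - (425**2 - 13*(-642) - 13*425 - 642*425) = (93652 + 237733) - (180625 + 8346 - 5525 - 272850) = 331385 - 1*(-89404) = 331385 + 89404 = 420789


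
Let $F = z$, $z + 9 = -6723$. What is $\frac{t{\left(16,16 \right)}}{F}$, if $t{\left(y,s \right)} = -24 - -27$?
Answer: $- \frac{1}{2244} \approx -0.00044563$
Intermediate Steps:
$t{\left(y,s \right)} = 3$ ($t{\left(y,s \right)} = -24 + 27 = 3$)
$z = -6732$ ($z = -9 - 6723 = -6732$)
$F = -6732$
$\frac{t{\left(16,16 \right)}}{F} = \frac{3}{-6732} = 3 \left(- \frac{1}{6732}\right) = - \frac{1}{2244}$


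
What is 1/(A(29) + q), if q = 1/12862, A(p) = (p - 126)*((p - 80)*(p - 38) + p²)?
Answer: -12862/1621898199 ≈ -7.9302e-6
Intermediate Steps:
A(p) = (-126 + p)*(p² + (-80 + p)*(-38 + p)) (A(p) = (-126 + p)*((-80 + p)*(-38 + p) + p²) = (-126 + p)*(p² + (-80 + p)*(-38 + p)))
q = 1/12862 ≈ 7.7748e-5
1/(A(29) + q) = 1/((-383040 - 370*29² + 2*29³ + 17908*29) + 1/12862) = 1/((-383040 - 370*841 + 2*24389 + 519332) + 1/12862) = 1/((-383040 - 311170 + 48778 + 519332) + 1/12862) = 1/(-126100 + 1/12862) = 1/(-1621898199/12862) = -12862/1621898199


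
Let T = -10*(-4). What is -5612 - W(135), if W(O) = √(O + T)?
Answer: -5612 - 5*√7 ≈ -5625.2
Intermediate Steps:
T = 40
W(O) = √(40 + O) (W(O) = √(O + 40) = √(40 + O))
-5612 - W(135) = -5612 - √(40 + 135) = -5612 - √175 = -5612 - 5*√7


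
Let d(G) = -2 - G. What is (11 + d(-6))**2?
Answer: 225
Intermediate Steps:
(11 + d(-6))**2 = (11 + (-2 - 1*(-6)))**2 = (11 + (-2 + 6))**2 = (11 + 4)**2 = 15**2 = 225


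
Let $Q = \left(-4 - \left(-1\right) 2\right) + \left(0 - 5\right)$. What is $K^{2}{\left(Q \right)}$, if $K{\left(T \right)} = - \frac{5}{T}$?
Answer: $\frac{25}{49} \approx 0.5102$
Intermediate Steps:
$Q = -7$ ($Q = \left(-4 - -2\right) + \left(0 - 5\right) = \left(-4 + 2\right) - 5 = -2 - 5 = -7$)
$K^{2}{\left(Q \right)} = \left(- \frac{5}{-7}\right)^{2} = \left(\left(-5\right) \left(- \frac{1}{7}\right)\right)^{2} = \left(\frac{5}{7}\right)^{2} = \frac{25}{49}$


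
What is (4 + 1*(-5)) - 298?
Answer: -299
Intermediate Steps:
(4 + 1*(-5)) - 298 = (4 - 5) - 298 = -1 - 298 = -299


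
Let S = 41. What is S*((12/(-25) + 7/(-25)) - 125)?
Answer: -128904/25 ≈ -5156.2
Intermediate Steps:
S*((12/(-25) + 7/(-25)) - 125) = 41*((12/(-25) + 7/(-25)) - 125) = 41*((12*(-1/25) + 7*(-1/25)) - 125) = 41*((-12/25 - 7/25) - 125) = 41*(-19/25 - 125) = 41*(-3144/25) = -128904/25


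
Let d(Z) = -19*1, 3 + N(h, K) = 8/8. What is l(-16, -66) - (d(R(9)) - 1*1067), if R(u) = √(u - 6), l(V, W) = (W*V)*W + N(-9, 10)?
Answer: -68612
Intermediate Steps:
N(h, K) = -2 (N(h, K) = -3 + 8/8 = -3 + 8*(⅛) = -3 + 1 = -2)
l(V, W) = -2 + V*W² (l(V, W) = (W*V)*W - 2 = (V*W)*W - 2 = V*W² - 2 = -2 + V*W²)
R(u) = √(-6 + u)
d(Z) = -19
l(-16, -66) - (d(R(9)) - 1*1067) = (-2 - 16*(-66)²) - (-19 - 1*1067) = (-2 - 16*4356) - (-19 - 1067) = (-2 - 69696) - 1*(-1086) = -69698 + 1086 = -68612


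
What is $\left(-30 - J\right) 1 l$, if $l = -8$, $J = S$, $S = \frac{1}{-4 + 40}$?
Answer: $\frac{2162}{9} \approx 240.22$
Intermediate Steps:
$S = \frac{1}{36} \approx 0.027778$
$J = \frac{1}{36} \approx 0.027778$
$\left(-30 - J\right) 1 l = \left(-30 - \frac{1}{36}\right) 1 \left(-8\right) = \left(- \frac{1081}{36}\right) 1 \left(-8\right) = \left(- \frac{1081}{36}\right) \left(-8\right) = \frac{2162}{9}$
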